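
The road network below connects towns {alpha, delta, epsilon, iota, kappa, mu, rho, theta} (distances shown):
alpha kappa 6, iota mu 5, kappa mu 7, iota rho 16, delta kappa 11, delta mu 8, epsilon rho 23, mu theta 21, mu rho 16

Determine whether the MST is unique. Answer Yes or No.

No

Sort edges by weight, then run Kruskal:
iota mu (5): add — endpoints in different components.
alpha kappa (6): add — endpoints in different components.
kappa mu (7): add — endpoints in different components.
delta mu (8): add — endpoints in different components.
delta kappa (11): skip — delta and kappa already connected.
iota rho (16): add — endpoints in different components.
mu rho (16): skip — rho and mu already connected.
mu theta (21): add — endpoints in different components.
epsilon rho (23): add — endpoints in different components.
Non-tree edge mu rho has weight 16, equal to the heaviest edge on its tree cycle — swapping gives another MST of the same weight. Not unique.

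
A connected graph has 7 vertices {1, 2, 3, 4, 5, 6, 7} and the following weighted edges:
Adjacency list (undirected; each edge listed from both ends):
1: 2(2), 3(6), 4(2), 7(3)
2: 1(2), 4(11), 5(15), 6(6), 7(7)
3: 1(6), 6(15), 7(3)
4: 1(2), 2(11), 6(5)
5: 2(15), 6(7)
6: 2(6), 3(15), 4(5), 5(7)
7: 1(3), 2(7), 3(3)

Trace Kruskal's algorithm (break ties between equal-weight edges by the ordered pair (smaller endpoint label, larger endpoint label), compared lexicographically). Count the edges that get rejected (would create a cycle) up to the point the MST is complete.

3

Kruskal: consider edges lightest-first.
1-2 (2): add — endpoints in different components.
1-4 (2): add — endpoints in different components.
1-7 (3): add — endpoints in different components.
3-7 (3): add — endpoints in different components.
4-6 (5): add — endpoints in different components.
1-3 (6): skip — 1 and 3 already connected.
2-6 (6): skip — 2 and 6 already connected.
2-7 (7): skip — 2 and 7 already connected.
5-6 (7): add — endpoints in different components.
Edges rejected before the tree was complete: 3.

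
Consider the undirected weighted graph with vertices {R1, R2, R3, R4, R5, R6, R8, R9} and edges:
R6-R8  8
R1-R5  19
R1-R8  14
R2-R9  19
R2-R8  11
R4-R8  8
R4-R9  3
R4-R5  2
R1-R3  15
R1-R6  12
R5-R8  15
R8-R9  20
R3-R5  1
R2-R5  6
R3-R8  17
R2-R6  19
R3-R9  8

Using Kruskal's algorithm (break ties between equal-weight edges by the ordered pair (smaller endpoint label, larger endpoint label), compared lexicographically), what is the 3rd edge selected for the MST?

Kruskal: consider edges lightest-first.
R3-R5 (1): add — endpoints in different components.
R4-R5 (2): add — endpoints in different components.
R4-R9 (3): add — endpoints in different components.
R2-R5 (6): add — endpoints in different components.
R3-R9 (8): skip — R3 and R9 already connected.
R4-R8 (8): add — endpoints in different components.
R6-R8 (8): add — endpoints in different components.
R2-R8 (11): skip — R2 and R8 already connected.
R1-R6 (12): add — endpoints in different components.
The 3rd edge added is R4-R9.

R4-R9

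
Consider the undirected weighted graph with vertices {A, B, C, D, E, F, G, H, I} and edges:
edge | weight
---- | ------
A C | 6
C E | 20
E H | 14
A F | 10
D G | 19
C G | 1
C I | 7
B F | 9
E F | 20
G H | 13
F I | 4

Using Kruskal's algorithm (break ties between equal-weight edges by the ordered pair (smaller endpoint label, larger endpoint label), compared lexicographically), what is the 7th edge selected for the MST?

E-H

Kruskal: consider edges lightest-first.
C G (1): add — endpoints in different components.
F I (4): add — endpoints in different components.
A C (6): add — endpoints in different components.
C I (7): add — endpoints in different components.
B F (9): add — endpoints in different components.
A F (10): skip — A and F already connected.
G H (13): add — endpoints in different components.
E H (14): add — endpoints in different components.
D G (19): add — endpoints in different components.
The 7th edge added is E H.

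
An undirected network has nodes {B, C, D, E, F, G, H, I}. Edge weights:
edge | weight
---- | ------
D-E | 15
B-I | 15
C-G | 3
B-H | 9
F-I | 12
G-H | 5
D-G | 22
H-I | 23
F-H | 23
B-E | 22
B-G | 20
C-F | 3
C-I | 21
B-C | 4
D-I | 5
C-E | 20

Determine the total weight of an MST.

47

Prim, starting at I.
Step 1: cheapest edge leaving the tree is D-I (5); add D.
Step 2: cheapest edge leaving the tree is F-I (12); add F.
Step 3: cheapest edge leaving the tree is C-F (3); add C.
Step 4: cheapest edge leaving the tree is C-G (3); add G.
Step 5: cheapest edge leaving the tree is B-C (4); add B.
Step 6: cheapest edge leaving the tree is G-H (5); add H.
Step 7: cheapest edge leaving the tree is D-E (15); add E.
MST edges: D-I, F-I, C-F, C-G, B-C, G-H, D-E; total weight 5+12+3+3+4+5+15 = 47.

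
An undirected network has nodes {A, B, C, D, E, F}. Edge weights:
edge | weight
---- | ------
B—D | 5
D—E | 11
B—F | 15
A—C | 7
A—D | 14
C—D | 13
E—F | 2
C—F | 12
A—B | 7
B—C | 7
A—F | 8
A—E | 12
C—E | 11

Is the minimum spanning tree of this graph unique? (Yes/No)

Kruskal: consider edges lightest-first.
E—F (2): add — endpoints in different components.
B—D (5): add — endpoints in different components.
A—B (7): add — endpoints in different components.
A—C (7): add — endpoints in different components.
B—C (7): skip — B and C already connected.
A—F (8): add — endpoints in different components.
Non-tree edge B—C has weight 7, equal to the heaviest edge on its tree cycle — swapping gives another MST of the same weight. Not unique.

No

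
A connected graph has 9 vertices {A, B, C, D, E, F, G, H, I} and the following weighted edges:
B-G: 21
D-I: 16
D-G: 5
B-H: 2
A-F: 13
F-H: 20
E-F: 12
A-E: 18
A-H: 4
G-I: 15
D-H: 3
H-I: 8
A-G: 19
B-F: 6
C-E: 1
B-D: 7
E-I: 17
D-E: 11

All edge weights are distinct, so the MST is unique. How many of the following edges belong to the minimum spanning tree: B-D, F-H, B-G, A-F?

Kruskal's algorithm — process edges by increasing weight (ties by edge label):
C-E (1): add — endpoints in different components.
B-H (2): add — endpoints in different components.
D-H (3): add — endpoints in different components.
A-H (4): add — endpoints in different components.
D-G (5): add — endpoints in different components.
B-F (6): add — endpoints in different components.
B-D (7): skip — B and D already connected.
H-I (8): add — endpoints in different components.
D-E (11): add — endpoints in different components.
MST edge set: {C-E, B-H, D-H, A-H, D-G, B-F, H-I, D-E}.
Of the listed edges, {} are in the MST → 0.

0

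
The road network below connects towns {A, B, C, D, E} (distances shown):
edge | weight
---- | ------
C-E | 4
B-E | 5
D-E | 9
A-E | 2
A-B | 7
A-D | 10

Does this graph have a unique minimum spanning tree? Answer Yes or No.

Yes

Kruskal's algorithm — process edges by increasing weight (ties by edge label):
A-E (2): add. Components now {A,E} {B} {C} {D}
C-E (4): add. Components now {A,C,E} {B} {D}
B-E (5): add. Components now {A,B,C,E} {D}
A-B (7): skip — A and B already connected.
D-E (9): add. Components now {A,B,C,D,E}
Every non-tree edge has weight strictly greater than the heaviest edge on the tree path between its endpoints, so the MST is unique.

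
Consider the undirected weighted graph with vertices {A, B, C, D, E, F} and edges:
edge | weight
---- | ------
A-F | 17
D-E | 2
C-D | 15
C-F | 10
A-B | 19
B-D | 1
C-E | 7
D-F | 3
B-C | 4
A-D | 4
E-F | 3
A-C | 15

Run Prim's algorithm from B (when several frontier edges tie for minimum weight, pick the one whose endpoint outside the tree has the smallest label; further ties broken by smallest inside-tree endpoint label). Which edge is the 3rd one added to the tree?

Prim's algorithm from B:
Step 1: frontier [B-D 1, B-C 4, A-B 19] → take B-D (1); add D.
Step 2: frontier [B-C 4, A-B 19, D-E 2, D-F 3, A-D 4, C-D 15] → take D-E (2); add E.
Step 3: frontier [B-C 4, A-B 19, D-F 3, A-D 4, C-D 15, E-F 3, C-E 7] → take D-F (3); add F.
Step 4: frontier [B-C 4, A-B 19, A-D 4, C-D 15, C-E 7, C-F 10, A-F 17] → take A-D (4); add A.
Step 5: frontier [A-C 15, B-C 4, C-D 15, C-E 7, C-F 10] → take B-C (4); add C.
The 3rd edge added is D-F.

D-F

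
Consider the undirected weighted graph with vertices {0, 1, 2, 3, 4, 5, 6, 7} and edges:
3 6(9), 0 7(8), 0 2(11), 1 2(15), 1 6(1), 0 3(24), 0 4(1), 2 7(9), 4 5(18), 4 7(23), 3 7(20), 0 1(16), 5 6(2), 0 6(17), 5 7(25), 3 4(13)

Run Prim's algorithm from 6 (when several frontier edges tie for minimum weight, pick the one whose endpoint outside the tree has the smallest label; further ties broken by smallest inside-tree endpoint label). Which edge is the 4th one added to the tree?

3-4

Prim, starting at 6.
Step 1: cheapest edge leaving the tree is 1 6 (1); add 1.
Step 2: cheapest edge leaving the tree is 5 6 (2); add 5.
Step 3: cheapest edge leaving the tree is 3 6 (9); add 3.
Step 4: cheapest edge leaving the tree is 3 4 (13); add 4.
Step 5: cheapest edge leaving the tree is 0 4 (1); add 0.
Step 6: cheapest edge leaving the tree is 0 7 (8); add 7.
Step 7: cheapest edge leaving the tree is 2 7 (9); add 2.
The 4th edge added is 3 4.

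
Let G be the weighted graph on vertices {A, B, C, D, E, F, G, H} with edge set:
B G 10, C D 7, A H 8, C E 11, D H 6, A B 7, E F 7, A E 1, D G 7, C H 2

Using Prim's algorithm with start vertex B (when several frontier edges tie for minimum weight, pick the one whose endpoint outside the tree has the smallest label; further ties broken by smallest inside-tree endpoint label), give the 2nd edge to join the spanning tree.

Prim, starting at B.
Step 1: frontier [A B 7, B G 10] → take A B (7); add A.
Step 2: frontier [A E 1, A H 8, B G 10] → take A E (1); add E.
Step 3: frontier [A H 8, B G 10, E F 7, C E 11] → take E F (7); add F.
Step 4: frontier [A H 8, B G 10, C E 11] → take A H (8); add H.
Step 5: frontier [B G 10, C E 11, C H 2, D H 6] → take C H (2); add C.
Step 6: frontier [B G 10, C D 7, D H 6] → take D H (6); add D.
Step 7: frontier [B G 10, D G 7] → take D G (7); add G.
The 2nd edge added is A E.

A-E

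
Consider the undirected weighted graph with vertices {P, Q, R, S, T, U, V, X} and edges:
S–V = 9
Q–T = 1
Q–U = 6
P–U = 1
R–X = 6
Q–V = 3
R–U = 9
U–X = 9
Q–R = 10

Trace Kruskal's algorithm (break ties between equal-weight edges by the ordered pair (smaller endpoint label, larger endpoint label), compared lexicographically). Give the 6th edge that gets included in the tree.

Kruskal: consider edges lightest-first.
P–U (1): add — endpoints in different components.
Q–T (1): add — endpoints in different components.
Q–V (3): add — endpoints in different components.
Q–U (6): add — endpoints in different components.
R–X (6): add — endpoints in different components.
R–U (9): add — endpoints in different components.
S–V (9): add — endpoints in different components.
The 6th edge added is R–U.

R-U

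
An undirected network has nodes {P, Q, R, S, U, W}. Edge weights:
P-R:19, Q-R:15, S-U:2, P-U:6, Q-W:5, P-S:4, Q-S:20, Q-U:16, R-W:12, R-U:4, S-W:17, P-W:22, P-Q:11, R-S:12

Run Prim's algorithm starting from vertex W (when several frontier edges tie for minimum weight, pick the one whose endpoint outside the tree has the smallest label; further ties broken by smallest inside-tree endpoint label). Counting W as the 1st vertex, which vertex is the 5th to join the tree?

U

Prim's algorithm from W:
Step 1: frontier [Q-W 5, R-W 12, S-W 17, P-W 22] → take Q-W (5); add Q.
Step 2: frontier [P-Q 11, Q-R 15, Q-U 16, Q-S 20, R-W 12, S-W 17, P-W 22] → take P-Q (11); add P.
Step 3: frontier [P-S 4, P-U 6, P-R 19, Q-R 15, Q-U 16, Q-S 20, R-W 12, S-W 17] → take P-S (4); add S.
Step 4: frontier [P-U 6, P-R 19, Q-R 15, Q-U 16, S-U 2, R-S 12, R-W 12] → take S-U (2); add U.
Step 5: frontier [P-R 19, Q-R 15, R-S 12, R-U 4, R-W 12] → take R-U (4); add R.
Vertex order: W, Q, P, S, U, R. The 5th vertex is U.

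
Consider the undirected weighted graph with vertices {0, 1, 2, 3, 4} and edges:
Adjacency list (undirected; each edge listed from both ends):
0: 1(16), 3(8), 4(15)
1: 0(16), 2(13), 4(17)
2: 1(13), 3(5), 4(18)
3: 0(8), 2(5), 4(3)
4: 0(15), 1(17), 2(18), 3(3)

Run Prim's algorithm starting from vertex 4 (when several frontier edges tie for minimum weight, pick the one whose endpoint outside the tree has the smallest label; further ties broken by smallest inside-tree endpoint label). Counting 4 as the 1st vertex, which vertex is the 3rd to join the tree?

2

Grow the tree from 4 using Prim:
Step 1: frontier [3–4 3, 0–4 15, 1–4 17, 2–4 18] → take 3–4 (3); add 3.
Step 2: frontier [2–3 5, 0–3 8, 0–4 15, 1–4 17, 2–4 18] → take 2–3 (5); add 2.
Step 3: frontier [1–2 13, 0–3 8, 0–4 15, 1–4 17] → take 0–3 (8); add 0.
Step 4: frontier [0–1 16, 1–2 13, 1–4 17] → take 1–2 (13); add 1.
Vertex order: 4, 3, 2, 0, 1. The 3rd vertex is 2.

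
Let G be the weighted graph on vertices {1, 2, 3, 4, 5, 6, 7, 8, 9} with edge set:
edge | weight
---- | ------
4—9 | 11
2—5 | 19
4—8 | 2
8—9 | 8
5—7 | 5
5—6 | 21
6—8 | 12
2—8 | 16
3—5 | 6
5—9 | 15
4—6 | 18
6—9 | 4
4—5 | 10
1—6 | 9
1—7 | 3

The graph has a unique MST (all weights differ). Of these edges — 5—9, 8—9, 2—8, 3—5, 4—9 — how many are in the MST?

Sort edges by weight, then run Kruskal:
4—8 (2): add — endpoints in different components.
1—7 (3): add — endpoints in different components.
6—9 (4): add — endpoints in different components.
5—7 (5): add — endpoints in different components.
3—5 (6): add — endpoints in different components.
8—9 (8): add — endpoints in different components.
1—6 (9): add — endpoints in different components.
4—5 (10): skip — 4 and 5 already connected.
4—9 (11): skip — 4 and 9 already connected.
6—8 (12): skip — 6 and 8 already connected.
5—9 (15): skip — 5 and 9 already connected.
2—8 (16): add — endpoints in different components.
MST edge set: {4—8, 1—7, 6—9, 5—7, 3—5, 8—9, 1—6, 2—8}.
Of the listed edges, {8—9, 2—8, 3—5} are in the MST → 3.

3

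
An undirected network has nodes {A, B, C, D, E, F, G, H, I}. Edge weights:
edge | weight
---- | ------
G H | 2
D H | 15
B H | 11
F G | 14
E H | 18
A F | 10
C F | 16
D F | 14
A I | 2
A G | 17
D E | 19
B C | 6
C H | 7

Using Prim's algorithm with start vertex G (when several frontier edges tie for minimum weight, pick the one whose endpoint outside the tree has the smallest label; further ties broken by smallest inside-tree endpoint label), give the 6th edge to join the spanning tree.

Grow the tree from G using Prim:
Step 1: cheapest edge leaving the tree is G H (2); add H.
Step 2: cheapest edge leaving the tree is C H (7); add C.
Step 3: cheapest edge leaving the tree is B C (6); add B.
Step 4: cheapest edge leaving the tree is F G (14); add F.
Step 5: cheapest edge leaving the tree is A F (10); add A.
Step 6: cheapest edge leaving the tree is A I (2); add I.
Step 7: cheapest edge leaving the tree is D F (14); add D.
Step 8: cheapest edge leaving the tree is E H (18); add E.
The 6th edge added is A I.

A-I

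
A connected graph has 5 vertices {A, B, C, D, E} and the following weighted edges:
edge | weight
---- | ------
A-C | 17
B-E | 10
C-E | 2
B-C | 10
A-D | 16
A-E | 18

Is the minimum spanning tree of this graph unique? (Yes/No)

No

Sort edges by weight, then run Kruskal:
C-E (2): add. Components now {A} {B} {C,E} {D}
B-C (10): add. Components now {A} {B,C,E} {D}
B-E (10): skip — B and E already connected.
A-D (16): add. Components now {A,D} {B,C,E}
A-C (17): add. Components now {A,B,C,D,E}
Non-tree edge B-E has weight 10, equal to the heaviest edge on its tree cycle — swapping gives another MST of the same weight. Not unique.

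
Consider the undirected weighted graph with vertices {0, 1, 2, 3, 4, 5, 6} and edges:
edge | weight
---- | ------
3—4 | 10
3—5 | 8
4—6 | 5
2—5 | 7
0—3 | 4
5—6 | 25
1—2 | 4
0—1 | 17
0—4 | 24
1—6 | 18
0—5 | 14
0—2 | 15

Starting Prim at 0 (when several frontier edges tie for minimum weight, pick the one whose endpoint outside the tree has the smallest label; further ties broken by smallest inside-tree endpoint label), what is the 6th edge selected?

4-6

Prim's algorithm from 0:
Step 1: frontier [0—3 4, 0—5 14, 0—2 15, 0—1 17, 0—4 24] → take 0—3 (4); add 3.
Step 2: frontier [0—5 14, 0—2 15, 0—1 17, 0—4 24, 3—5 8, 3—4 10] → take 3—5 (8); add 5.
Step 3: frontier [0—2 15, 0—1 17, 0—4 24, 3—4 10, 2—5 7, 5—6 25] → take 2—5 (7); add 2.
Step 4: frontier [0—1 17, 0—4 24, 1—2 4, 3—4 10, 5—6 25] → take 1—2 (4); add 1.
Step 5: frontier [0—4 24, 1—6 18, 3—4 10, 5—6 25] → take 3—4 (10); add 4.
Step 6: frontier [1—6 18, 4—6 5, 5—6 25] → take 4—6 (5); add 6.
The 6th edge added is 4—6.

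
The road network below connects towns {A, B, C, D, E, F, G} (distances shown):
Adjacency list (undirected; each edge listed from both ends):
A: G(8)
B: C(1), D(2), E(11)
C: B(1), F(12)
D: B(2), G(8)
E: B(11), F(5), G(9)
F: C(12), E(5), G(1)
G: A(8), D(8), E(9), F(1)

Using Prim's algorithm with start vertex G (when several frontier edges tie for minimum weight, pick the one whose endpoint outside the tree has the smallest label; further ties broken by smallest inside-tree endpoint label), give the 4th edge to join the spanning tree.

D-G

Prim, starting at G.
Step 1: frontier [F—G 1, A—G 8, D—G 8, E—G 9] → take F—G (1); add F.
Step 2: frontier [E—F 5, C—F 12, A—G 8, D—G 8, E—G 9] → take E—F (5); add E.
Step 3: frontier [B—E 11, C—F 12, A—G 8, D—G 8] → take A—G (8); add A.
Step 4: frontier [B—E 11, C—F 12, D—G 8] → take D—G (8); add D.
Step 5: frontier [B—D 2, B—E 11, C—F 12] → take B—D (2); add B.
Step 6: frontier [B—C 1, C—F 12] → take B—C (1); add C.
The 4th edge added is D—G.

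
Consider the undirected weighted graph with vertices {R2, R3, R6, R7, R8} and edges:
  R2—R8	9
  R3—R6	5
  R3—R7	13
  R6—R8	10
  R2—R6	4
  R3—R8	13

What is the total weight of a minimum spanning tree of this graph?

Prim's algorithm from R7:
Step 1: cheapest edge leaving the tree is R3—R7 (13); add R3.
Step 2: cheapest edge leaving the tree is R3—R6 (5); add R6.
Step 3: cheapest edge leaving the tree is R2—R6 (4); add R2.
Step 4: cheapest edge leaving the tree is R2—R8 (9); add R8.
MST edges: R3—R7, R3—R6, R2—R6, R2—R8; total weight 13+5+4+9 = 31.

31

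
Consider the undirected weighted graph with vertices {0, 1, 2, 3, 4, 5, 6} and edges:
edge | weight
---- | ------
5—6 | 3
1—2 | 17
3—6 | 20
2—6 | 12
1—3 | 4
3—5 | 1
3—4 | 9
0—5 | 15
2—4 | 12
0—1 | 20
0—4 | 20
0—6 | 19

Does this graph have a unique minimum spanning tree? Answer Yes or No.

No

Kruskal's algorithm — process edges by increasing weight (ties by edge label):
3—5 (1): add — endpoints in different components.
5—6 (3): add — endpoints in different components.
1—3 (4): add — endpoints in different components.
3—4 (9): add — endpoints in different components.
2—4 (12): add — endpoints in different components.
2—6 (12): skip — 2 and 6 already connected.
0—5 (15): add — endpoints in different components.
Non-tree edge 2—6 has weight 12, equal to the heaviest edge on its tree cycle — swapping gives another MST of the same weight. Not unique.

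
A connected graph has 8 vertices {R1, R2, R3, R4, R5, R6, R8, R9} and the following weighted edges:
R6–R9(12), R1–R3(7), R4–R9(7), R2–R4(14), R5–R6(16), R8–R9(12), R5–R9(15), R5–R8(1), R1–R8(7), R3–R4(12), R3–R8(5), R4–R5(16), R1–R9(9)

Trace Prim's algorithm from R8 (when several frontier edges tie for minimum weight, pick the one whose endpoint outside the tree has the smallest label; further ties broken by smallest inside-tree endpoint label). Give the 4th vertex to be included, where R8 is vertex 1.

R1

Grow the tree from R8 using Prim:
Step 1: frontier [R5–R8 1, R3–R8 5, R1–R8 7, R8–R9 12] → take R5–R8 (1); add R5.
Step 2: frontier [R5–R9 15, R4–R5 16, R5–R6 16, R3–R8 5, R1–R8 7, R8–R9 12] → take R3–R8 (5); add R3.
Step 3: frontier [R1–R3 7, R3–R4 12, R5–R9 15, R4–R5 16, R5–R6 16, R1–R8 7, R8–R9 12] → take R1–R3 (7); add R1.
Step 4: frontier [R1–R9 9, R3–R4 12, R5–R9 15, R4–R5 16, R5–R6 16, R8–R9 12] → take R1–R9 (9); add R9.
Step 5: frontier [R3–R4 12, R4–R5 16, R5–R6 16, R4–R9 7, R6–R9 12] → take R4–R9 (7); add R4.
Step 6: frontier [R2–R4 14, R5–R6 16, R6–R9 12] → take R6–R9 (12); add R6.
Step 7: frontier [R2–R4 14] → take R2–R4 (14); add R2.
Vertex order: R8, R5, R3, R1, R9, R4, R6, R2. The 4th vertex is R1.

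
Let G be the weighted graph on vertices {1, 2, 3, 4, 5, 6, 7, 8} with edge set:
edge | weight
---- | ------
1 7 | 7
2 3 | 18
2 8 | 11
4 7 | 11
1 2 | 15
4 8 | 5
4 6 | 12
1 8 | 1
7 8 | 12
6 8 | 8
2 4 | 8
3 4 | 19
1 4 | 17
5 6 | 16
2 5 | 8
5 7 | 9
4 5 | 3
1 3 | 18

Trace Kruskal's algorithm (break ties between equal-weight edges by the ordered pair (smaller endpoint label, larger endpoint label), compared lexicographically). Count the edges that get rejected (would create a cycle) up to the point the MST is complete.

9

Kruskal's algorithm — process edges by increasing weight (ties by edge label):
1 8 (1): add — endpoints in different components.
4 5 (3): add — endpoints in different components.
4 8 (5): add — endpoints in different components.
1 7 (7): add — endpoints in different components.
2 4 (8): add — endpoints in different components.
2 5 (8): skip — 2 and 5 already connected.
6 8 (8): add — endpoints in different components.
5 7 (9): skip — 5 and 7 already connected.
2 8 (11): skip — 2 and 8 already connected.
4 7 (11): skip — 4 and 7 already connected.
4 6 (12): skip — 4 and 6 already connected.
7 8 (12): skip — 7 and 8 already connected.
1 2 (15): skip — 1 and 2 already connected.
5 6 (16): skip — 5 and 6 already connected.
1 4 (17): skip — 1 and 4 already connected.
1 3 (18): add — endpoints in different components.
Edges rejected before the tree was complete: 9.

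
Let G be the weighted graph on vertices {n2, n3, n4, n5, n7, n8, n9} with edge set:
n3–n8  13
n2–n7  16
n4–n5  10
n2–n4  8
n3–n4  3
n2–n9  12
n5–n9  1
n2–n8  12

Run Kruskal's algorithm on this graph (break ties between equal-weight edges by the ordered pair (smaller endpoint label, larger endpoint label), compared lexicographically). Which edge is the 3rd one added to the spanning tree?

Kruskal's algorithm — process edges by increasing weight (ties by edge label):
n5–n9 (1): add — endpoints in different components.
n3–n4 (3): add — endpoints in different components.
n2–n4 (8): add — endpoints in different components.
n4–n5 (10): add — endpoints in different components.
n2–n8 (12): add — endpoints in different components.
n2–n9 (12): skip — n9 and n2 already connected.
n3–n8 (13): skip — n3 and n8 already connected.
n2–n7 (16): add — endpoints in different components.
The 3rd edge added is n2–n4.

n2-n4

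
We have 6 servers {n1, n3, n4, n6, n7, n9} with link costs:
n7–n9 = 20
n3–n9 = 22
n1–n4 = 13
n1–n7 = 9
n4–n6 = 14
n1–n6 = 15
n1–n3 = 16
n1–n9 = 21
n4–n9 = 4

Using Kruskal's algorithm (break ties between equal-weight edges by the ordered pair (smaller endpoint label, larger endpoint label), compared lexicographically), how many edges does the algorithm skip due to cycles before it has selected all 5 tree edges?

1

Sort edges by weight, then run Kruskal:
n4–n9 (4): add. Components now {n1} {n4,n9} {n7} {n3} {n6}
n1–n7 (9): add. Components now {n1,n7} {n4,n9} {n3} {n6}
n1–n4 (13): add. Components now {n1,n4,n7,n9} {n3} {n6}
n4–n6 (14): add. Components now {n1,n4,n6,n7,n9} {n3}
n1–n6 (15): skip — n1 and n6 already connected.
n1–n3 (16): add. Components now {n1,n3,n4,n6,n7,n9}
Edges rejected before the tree was complete: 1.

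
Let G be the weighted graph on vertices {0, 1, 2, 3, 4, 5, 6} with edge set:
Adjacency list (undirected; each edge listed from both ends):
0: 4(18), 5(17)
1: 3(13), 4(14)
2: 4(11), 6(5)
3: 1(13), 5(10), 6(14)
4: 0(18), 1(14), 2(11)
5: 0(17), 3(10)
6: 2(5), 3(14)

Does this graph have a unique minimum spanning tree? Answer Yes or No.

Kruskal: consider edges lightest-first.
2 6 (5): add. Components now {0} {1} {2,6} {3} {4} {5}
3 5 (10): add. Components now {0} {1} {2,6} {3,5} {4}
2 4 (11): add. Components now {0} {1} {2,4,6} {3,5}
1 3 (13): add. Components now {0} {1,3,5} {2,4,6}
1 4 (14): add. Components now {0} {1,2,3,4,5,6}
3 6 (14): skip — 3 and 6 already connected.
0 5 (17): add. Components now {0,1,2,3,4,5,6}
Non-tree edge 3 6 has weight 14, equal to the heaviest edge on its tree cycle — swapping gives another MST of the same weight. Not unique.

No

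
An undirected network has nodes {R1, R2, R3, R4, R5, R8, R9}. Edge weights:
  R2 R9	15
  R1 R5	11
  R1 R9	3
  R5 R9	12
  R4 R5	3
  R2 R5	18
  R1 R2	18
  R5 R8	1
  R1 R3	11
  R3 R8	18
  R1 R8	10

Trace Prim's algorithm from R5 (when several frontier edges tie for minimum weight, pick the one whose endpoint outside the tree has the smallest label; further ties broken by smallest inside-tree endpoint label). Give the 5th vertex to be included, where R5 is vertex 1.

R9

Grow the tree from R5 using Prim:
Step 1: cheapest edge leaving the tree is R5 R8 (1); add R8.
Step 2: cheapest edge leaving the tree is R4 R5 (3); add R4.
Step 3: cheapest edge leaving the tree is R1 R8 (10); add R1.
Step 4: cheapest edge leaving the tree is R1 R9 (3); add R9.
Step 5: cheapest edge leaving the tree is R1 R3 (11); add R3.
Step 6: cheapest edge leaving the tree is R2 R9 (15); add R2.
Vertex order: R5, R8, R4, R1, R9, R3, R2. The 5th vertex is R9.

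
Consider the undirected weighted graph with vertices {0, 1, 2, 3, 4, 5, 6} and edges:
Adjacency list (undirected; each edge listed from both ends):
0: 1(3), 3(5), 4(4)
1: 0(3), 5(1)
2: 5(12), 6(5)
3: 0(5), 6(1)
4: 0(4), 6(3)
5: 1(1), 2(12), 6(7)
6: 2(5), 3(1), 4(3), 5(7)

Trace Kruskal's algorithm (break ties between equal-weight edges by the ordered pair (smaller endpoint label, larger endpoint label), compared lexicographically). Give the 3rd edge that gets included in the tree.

0-1

Kruskal: consider edges lightest-first.
1 5 (1): add. Components now {0} {1,5} {2} {3} {4} {6}
3 6 (1): add. Components now {0} {1,5} {2} {3,6} {4}
0 1 (3): add. Components now {0,1,5} {2} {3,6} {4}
4 6 (3): add. Components now {0,1,5} {2} {3,4,6}
0 4 (4): add. Components now {0,1,3,4,5,6} {2}
0 3 (5): skip — 0 and 3 already connected.
2 6 (5): add. Components now {0,1,2,3,4,5,6}
The 3rd edge added is 0 1.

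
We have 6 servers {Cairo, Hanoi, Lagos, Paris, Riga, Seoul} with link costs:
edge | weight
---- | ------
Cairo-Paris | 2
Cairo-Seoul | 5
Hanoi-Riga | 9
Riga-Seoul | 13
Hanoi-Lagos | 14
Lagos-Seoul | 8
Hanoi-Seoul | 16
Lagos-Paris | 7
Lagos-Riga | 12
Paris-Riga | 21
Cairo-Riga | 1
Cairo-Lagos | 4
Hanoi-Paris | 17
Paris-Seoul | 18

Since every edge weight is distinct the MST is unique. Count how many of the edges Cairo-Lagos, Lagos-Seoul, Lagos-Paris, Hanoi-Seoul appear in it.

1

Kruskal: consider edges lightest-first.
Cairo-Riga (1): add. Components now {Cairo,Riga} {Paris} {Seoul} {Lagos} {Hanoi}
Cairo-Paris (2): add. Components now {Cairo,Paris,Riga} {Seoul} {Lagos} {Hanoi}
Cairo-Lagos (4): add. Components now {Cairo,Lagos,Paris,Riga} {Seoul} {Hanoi}
Cairo-Seoul (5): add. Components now {Cairo,Lagos,Paris,Riga,Seoul} {Hanoi}
Lagos-Paris (7): skip — Paris and Lagos already connected.
Lagos-Seoul (8): skip — Seoul and Lagos already connected.
Hanoi-Riga (9): add. Components now {Cairo,Hanoi,Lagos,Paris,Riga,Seoul}
MST edge set: {Cairo-Riga, Cairo-Paris, Cairo-Lagos, Cairo-Seoul, Hanoi-Riga}.
Of the listed edges, {Cairo-Lagos} are in the MST → 1.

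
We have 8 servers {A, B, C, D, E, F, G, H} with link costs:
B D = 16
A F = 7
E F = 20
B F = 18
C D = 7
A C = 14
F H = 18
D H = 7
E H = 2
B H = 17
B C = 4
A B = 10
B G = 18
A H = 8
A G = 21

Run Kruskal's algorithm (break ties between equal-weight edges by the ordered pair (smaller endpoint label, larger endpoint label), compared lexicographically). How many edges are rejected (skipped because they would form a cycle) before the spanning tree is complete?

Sort edges by weight, then run Kruskal:
E H (2): add — endpoints in different components.
B C (4): add — endpoints in different components.
A F (7): add — endpoints in different components.
C D (7): add — endpoints in different components.
D H (7): add — endpoints in different components.
A H (8): add — endpoints in different components.
A B (10): skip — A and B already connected.
A C (14): skip — A and C already connected.
B D (16): skip — B and D already connected.
B H (17): skip — B and H already connected.
B F (18): skip — B and F already connected.
B G (18): add — endpoints in different components.
Edges rejected before the tree was complete: 5.

5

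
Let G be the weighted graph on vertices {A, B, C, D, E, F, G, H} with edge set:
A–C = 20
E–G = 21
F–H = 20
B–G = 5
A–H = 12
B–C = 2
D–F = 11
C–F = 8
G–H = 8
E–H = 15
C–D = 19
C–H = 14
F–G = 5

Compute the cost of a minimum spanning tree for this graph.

58

Grow the tree from B using Prim:
Step 1: frontier [B–C 2, B–G 5] → take B–C (2); add C.
Step 2: frontier [B–G 5, C–F 8, C–H 14, C–D 19, A–C 20] → take B–G (5); add G.
Step 3: frontier [C–F 8, C–H 14, C–D 19, A–C 20, F–G 5, G–H 8, E–G 21] → take F–G (5); add F.
Step 4: frontier [C–H 14, C–D 19, A–C 20, D–F 11, F–H 20, G–H 8, E–G 21] → take G–H (8); add H.
Step 5: frontier [C–D 19, A–C 20, D–F 11, E–G 21, A–H 12, E–H 15] → take D–F (11); add D.
Step 6: frontier [A–C 20, E–G 21, A–H 12, E–H 15] → take A–H (12); add A.
Step 7: frontier [E–G 21, E–H 15] → take E–H (15); add E.
MST edges: B–C, B–G, F–G, G–H, D–F, A–H, E–H; total weight 2+5+5+8+11+12+15 = 58.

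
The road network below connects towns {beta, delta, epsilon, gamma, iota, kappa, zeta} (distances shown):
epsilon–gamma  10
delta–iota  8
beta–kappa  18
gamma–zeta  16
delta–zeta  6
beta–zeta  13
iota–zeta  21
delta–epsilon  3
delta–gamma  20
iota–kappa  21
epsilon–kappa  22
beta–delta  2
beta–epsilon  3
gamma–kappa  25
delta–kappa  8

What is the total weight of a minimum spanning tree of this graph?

37

Sort edges by weight, then run Kruskal:
beta–delta (2): add. Components now {epsilon} {beta,delta} {kappa} {iota} {zeta} {gamma}
beta–epsilon (3): add. Components now {beta,delta,epsilon} {kappa} {iota} {zeta} {gamma}
delta–epsilon (3): skip — epsilon and delta already connected.
delta–zeta (6): add. Components now {beta,delta,epsilon,zeta} {kappa} {iota} {gamma}
delta–iota (8): add. Components now {beta,delta,epsilon,iota,zeta} {kappa} {gamma}
delta–kappa (8): add. Components now {beta,delta,epsilon,iota,kappa,zeta} {gamma}
epsilon–gamma (10): add. Components now {beta,delta,epsilon,gamma,iota,kappa,zeta}
MST edges: beta–delta, beta–epsilon, delta–zeta, delta–iota, delta–kappa, epsilon–gamma; total weight 2+3+6+8+8+10 = 37.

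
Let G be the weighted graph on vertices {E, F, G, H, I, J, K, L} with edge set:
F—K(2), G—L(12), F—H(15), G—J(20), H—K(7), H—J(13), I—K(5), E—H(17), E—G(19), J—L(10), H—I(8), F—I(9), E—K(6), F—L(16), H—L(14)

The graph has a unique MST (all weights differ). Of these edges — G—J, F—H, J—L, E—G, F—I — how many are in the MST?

1

Sort edges by weight, then run Kruskal:
F—K (2): add — endpoints in different components.
I—K (5): add — endpoints in different components.
E—K (6): add — endpoints in different components.
H—K (7): add — endpoints in different components.
H—I (8): skip — H and I already connected.
F—I (9): skip — F and I already connected.
J—L (10): add — endpoints in different components.
G—L (12): add — endpoints in different components.
H—J (13): add — endpoints in different components.
MST edge set: {F—K, I—K, E—K, H—K, J—L, G—L, H—J}.
Of the listed edges, {J—L} are in the MST → 1.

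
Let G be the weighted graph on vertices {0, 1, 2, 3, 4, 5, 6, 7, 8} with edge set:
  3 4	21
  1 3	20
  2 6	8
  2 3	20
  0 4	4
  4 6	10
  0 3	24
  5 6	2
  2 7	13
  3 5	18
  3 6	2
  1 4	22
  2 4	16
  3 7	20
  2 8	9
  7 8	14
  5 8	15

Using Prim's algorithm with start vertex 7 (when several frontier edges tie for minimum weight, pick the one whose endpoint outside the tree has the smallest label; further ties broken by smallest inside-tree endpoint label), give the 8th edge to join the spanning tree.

1-3

Prim, starting at 7.
Step 1: cheapest edge leaving the tree is 2 7 (13); add 2.
Step 2: cheapest edge leaving the tree is 2 6 (8); add 6.
Step 3: cheapest edge leaving the tree is 3 6 (2); add 3.
Step 4: cheapest edge leaving the tree is 5 6 (2); add 5.
Step 5: cheapest edge leaving the tree is 2 8 (9); add 8.
Step 6: cheapest edge leaving the tree is 4 6 (10); add 4.
Step 7: cheapest edge leaving the tree is 0 4 (4); add 0.
Step 8: cheapest edge leaving the tree is 1 3 (20); add 1.
The 8th edge added is 1 3.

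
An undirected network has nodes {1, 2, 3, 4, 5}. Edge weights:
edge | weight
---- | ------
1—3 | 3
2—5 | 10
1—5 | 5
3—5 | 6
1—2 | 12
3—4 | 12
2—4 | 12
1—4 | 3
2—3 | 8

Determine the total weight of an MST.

Prim, starting at 1.
Step 1: frontier [1—3 3, 1—4 3, 1—5 5, 1—2 12] → take 1—3 (3); add 3.
Step 2: frontier [1—4 3, 1—5 5, 1—2 12, 3—5 6, 2—3 8, 3—4 12] → take 1—4 (3); add 4.
Step 3: frontier [1—5 5, 1—2 12, 3—5 6, 2—3 8, 2—4 12] → take 1—5 (5); add 5.
Step 4: frontier [1—2 12, 2—3 8, 2—4 12, 2—5 10] → take 2—3 (8); add 2.
MST edges: 1—3, 1—4, 1—5, 2—3; total weight 3+3+5+8 = 19.

19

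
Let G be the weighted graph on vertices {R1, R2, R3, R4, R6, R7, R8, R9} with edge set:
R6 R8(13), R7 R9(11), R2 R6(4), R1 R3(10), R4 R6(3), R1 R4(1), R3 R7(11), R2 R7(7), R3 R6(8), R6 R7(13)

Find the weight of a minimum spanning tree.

Sort edges by weight, then run Kruskal:
R1 R4 (1): add — endpoints in different components.
R4 R6 (3): add — endpoints in different components.
R2 R6 (4): add — endpoints in different components.
R2 R7 (7): add — endpoints in different components.
R3 R6 (8): add — endpoints in different components.
R1 R3 (10): skip — R1 and R3 already connected.
R3 R7 (11): skip — R7 and R3 already connected.
R7 R9 (11): add — endpoints in different components.
R6 R7 (13): skip — R7 and R6 already connected.
R6 R8 (13): add — endpoints in different components.
MST edges: R1 R4, R4 R6, R2 R6, R2 R7, R3 R6, R7 R9, R6 R8; total weight 1+3+4+7+8+11+13 = 47.

47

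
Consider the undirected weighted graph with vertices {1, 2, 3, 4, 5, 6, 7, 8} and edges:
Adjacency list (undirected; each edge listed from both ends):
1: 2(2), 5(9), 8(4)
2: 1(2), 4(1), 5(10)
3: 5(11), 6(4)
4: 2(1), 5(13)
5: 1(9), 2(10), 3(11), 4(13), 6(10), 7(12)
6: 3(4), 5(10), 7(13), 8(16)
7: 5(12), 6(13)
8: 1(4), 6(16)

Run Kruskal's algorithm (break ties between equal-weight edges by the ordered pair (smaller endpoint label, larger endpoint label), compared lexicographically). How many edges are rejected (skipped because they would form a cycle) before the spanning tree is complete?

2

Kruskal's algorithm — process edges by increasing weight (ties by edge label):
2 4 (1): add — endpoints in different components.
1 2 (2): add — endpoints in different components.
1 8 (4): add — endpoints in different components.
3 6 (4): add — endpoints in different components.
1 5 (9): add — endpoints in different components.
2 5 (10): skip — 2 and 5 already connected.
5 6 (10): add — endpoints in different components.
3 5 (11): skip — 3 and 5 already connected.
5 7 (12): add — endpoints in different components.
Edges rejected before the tree was complete: 2.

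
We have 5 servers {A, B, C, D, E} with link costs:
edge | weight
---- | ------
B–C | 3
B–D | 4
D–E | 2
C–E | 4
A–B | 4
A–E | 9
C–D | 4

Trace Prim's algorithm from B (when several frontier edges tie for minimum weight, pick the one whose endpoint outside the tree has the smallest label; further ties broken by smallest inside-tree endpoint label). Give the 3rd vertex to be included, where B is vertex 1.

Prim, starting at B.
Step 1: frontier [B–C 3, A–B 4, B–D 4] → take B–C (3); add C.
Step 2: frontier [A–B 4, B–D 4, C–D 4, C–E 4] → take A–B (4); add A.
Step 3: frontier [A–E 9, B–D 4, C–D 4, C–E 4] → take B–D (4); add D.
Step 4: frontier [A–E 9, C–E 4, D–E 2] → take D–E (2); add E.
Vertex order: B, C, A, D, E. The 3rd vertex is A.

A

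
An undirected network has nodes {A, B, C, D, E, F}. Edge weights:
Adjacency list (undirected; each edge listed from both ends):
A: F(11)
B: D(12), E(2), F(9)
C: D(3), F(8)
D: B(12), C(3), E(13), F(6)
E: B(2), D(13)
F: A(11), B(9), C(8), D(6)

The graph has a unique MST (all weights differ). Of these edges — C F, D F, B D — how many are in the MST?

1

Kruskal: consider edges lightest-first.
B E (2): add. Components now {A} {B,E} {C} {D} {F}
C D (3): add. Components now {A} {B,E} {C,D} {F}
D F (6): add. Components now {A} {B,E} {C,D,F}
C F (8): skip — C and F already connected.
B F (9): add. Components now {A} {B,C,D,E,F}
A F (11): add. Components now {A,B,C,D,E,F}
MST edge set: {B E, C D, D F, B F, A F}.
Of the listed edges, {D F} are in the MST → 1.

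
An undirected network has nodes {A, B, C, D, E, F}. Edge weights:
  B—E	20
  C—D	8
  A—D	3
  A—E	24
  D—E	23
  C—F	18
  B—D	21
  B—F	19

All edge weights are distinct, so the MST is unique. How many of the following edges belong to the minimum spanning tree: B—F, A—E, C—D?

2

Kruskal's algorithm — process edges by increasing weight (ties by edge label):
A—D (3): add — endpoints in different components.
C—D (8): add — endpoints in different components.
C—F (18): add — endpoints in different components.
B—F (19): add — endpoints in different components.
B—E (20): add — endpoints in different components.
MST edge set: {A—D, C—D, C—F, B—F, B—E}.
Of the listed edges, {B—F, C—D} are in the MST → 2.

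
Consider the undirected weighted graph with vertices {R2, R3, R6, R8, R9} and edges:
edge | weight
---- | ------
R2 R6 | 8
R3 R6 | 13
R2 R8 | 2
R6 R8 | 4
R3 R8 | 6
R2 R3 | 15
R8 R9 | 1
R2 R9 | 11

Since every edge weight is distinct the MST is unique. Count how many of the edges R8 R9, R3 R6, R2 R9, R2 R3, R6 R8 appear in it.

2

Kruskal: consider edges lightest-first.
R8 R9 (1): add. Components now {R8,R9} {R2} {R3} {R6}
R2 R8 (2): add. Components now {R2,R8,R9} {R3} {R6}
R6 R8 (4): add. Components now {R2,R6,R8,R9} {R3}
R3 R8 (6): add. Components now {R2,R3,R6,R8,R9}
MST edge set: {R8 R9, R2 R8, R6 R8, R3 R8}.
Of the listed edges, {R8 R9, R6 R8} are in the MST → 2.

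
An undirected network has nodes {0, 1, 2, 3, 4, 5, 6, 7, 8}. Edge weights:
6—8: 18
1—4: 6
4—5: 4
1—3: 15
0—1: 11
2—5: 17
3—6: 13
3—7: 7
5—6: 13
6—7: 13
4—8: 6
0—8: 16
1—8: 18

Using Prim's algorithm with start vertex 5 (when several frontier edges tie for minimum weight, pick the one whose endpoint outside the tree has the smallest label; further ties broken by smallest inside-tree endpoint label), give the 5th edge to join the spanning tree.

5-6

Prim's algorithm from 5:
Step 1: frontier [4—5 4, 5—6 13, 2—5 17] → take 4—5 (4); add 4.
Step 2: frontier [1—4 6, 4—8 6, 5—6 13, 2—5 17] → take 1—4 (6); add 1.
Step 3: frontier [0—1 11, 1—3 15, 1—8 18, 4—8 6, 5—6 13, 2—5 17] → take 4—8 (6); add 8.
Step 4: frontier [0—1 11, 1—3 15, 5—6 13, 2—5 17, 0—8 16, 6—8 18] → take 0—1 (11); add 0.
Step 5: frontier [1—3 15, 5—6 13, 2—5 17, 6—8 18] → take 5—6 (13); add 6.
Step 6: frontier [1—3 15, 2—5 17, 3—6 13, 6—7 13] → take 3—6 (13); add 3.
Step 7: frontier [3—7 7, 2—5 17, 6—7 13] → take 3—7 (7); add 7.
Step 8: frontier [2—5 17] → take 2—5 (17); add 2.
The 5th edge added is 5—6.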